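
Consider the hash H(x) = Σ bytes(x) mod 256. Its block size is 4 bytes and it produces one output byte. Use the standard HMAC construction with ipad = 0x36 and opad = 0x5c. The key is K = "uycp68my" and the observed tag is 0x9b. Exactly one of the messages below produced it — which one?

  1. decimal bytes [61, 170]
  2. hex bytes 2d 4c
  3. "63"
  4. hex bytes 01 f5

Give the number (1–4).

2

Key "uycp68my" = 75 79 63 70 36 38 6d 79 is 8 bytes > B = 4, so hash it first: H(key) = 15, then zero-pad to 4 bytes: K' = 15 00 00 00.
K' ⊕ ipad = 23 36 36 36; K' ⊕ opad = 49 5c 5c 5c.
m1: inner = H(23 36 36 36 3d aa) = ac; tag = H(49 5c 5c 5c ac) = 09
m2: inner = H(23 36 36 36 2d 4c) = 3e; tag = H(49 5c 5c 5c 3e) = 9b ← matches
m3: inner = H(23 36 36 36 36 33) = 2e; tag = H(49 5c 5c 5c 2e) = 8b
m4: inner = H(23 36 36 36 01 f5) = bb; tag = H(49 5c 5c 5c bb) = 18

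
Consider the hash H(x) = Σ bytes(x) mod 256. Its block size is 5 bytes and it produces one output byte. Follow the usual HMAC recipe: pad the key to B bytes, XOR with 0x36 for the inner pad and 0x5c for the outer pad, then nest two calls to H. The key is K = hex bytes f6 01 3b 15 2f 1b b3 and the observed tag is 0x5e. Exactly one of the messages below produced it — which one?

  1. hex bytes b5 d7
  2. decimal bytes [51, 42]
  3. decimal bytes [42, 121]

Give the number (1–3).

Key hex bytes f6 01 3b 15 2f 1b b3 is 7 bytes > B = 5, so hash it first: H(key) = 44, then zero-pad to 5 bytes: K' = 44 00 00 00 00.
K' ⊕ ipad = 72 36 36 36 36; K' ⊕ opad = 18 5c 5c 5c 5c.
m1: inner = H(72 36 36 36 36 b5 d7) = d6; tag = H(18 5c 5c 5c 5c d6) = 5e ← matches
m2: inner = H(72 36 36 36 36 33 2a) = a7; tag = H(18 5c 5c 5c 5c a7) = 2f
m3: inner = H(72 36 36 36 36 2a 79) = ed; tag = H(18 5c 5c 5c 5c ed) = 75

1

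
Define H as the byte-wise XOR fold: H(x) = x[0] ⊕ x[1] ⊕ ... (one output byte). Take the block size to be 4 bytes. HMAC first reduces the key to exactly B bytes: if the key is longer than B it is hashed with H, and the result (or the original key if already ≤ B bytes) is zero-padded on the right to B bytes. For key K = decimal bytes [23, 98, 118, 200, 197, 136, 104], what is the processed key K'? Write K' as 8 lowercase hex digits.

|K| = 7 > B = 4, so first hash the key.
H(K): XOR 17⊕62⊕76⊕c8⊕c5⊕88⊕68 = ee.
Zero-pad H(K) = ee to 4 bytes: K' = ee 00 00 00.

ee000000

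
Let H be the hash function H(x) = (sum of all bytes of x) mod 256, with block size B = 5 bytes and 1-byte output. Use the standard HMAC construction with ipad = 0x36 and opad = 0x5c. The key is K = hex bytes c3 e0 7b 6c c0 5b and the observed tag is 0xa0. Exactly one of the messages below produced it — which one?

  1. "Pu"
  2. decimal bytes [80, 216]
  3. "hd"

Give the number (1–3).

Key hex bytes c3 e0 7b 6c c0 5b is 6 bytes > B = 5, so hash it first: H(key) = a5, then zero-pad to 5 bytes: K' = a5 00 00 00 00.
K' ⊕ ipad = 93 36 36 36 36; K' ⊕ opad = f9 5c 5c 5c 5c.
m1: inner = H(93 36 36 36 36 50 75) = 30; tag = H(f9 5c 5c 5c 5c 30) = 99
m2: inner = H(93 36 36 36 36 50 d8) = 93; tag = H(f9 5c 5c 5c 5c 93) = fc
m3: inner = H(93 36 36 36 36 68 64) = 37; tag = H(f9 5c 5c 5c 5c 37) = a0 ← matches

3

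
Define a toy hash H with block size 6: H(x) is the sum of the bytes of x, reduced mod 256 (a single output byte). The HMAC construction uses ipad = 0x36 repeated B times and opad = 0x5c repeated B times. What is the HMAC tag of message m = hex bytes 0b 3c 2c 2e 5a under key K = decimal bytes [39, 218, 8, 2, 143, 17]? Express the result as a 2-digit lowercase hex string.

1d

Key decimal bytes [39, 218, 8, 2, 143, 17] = 27 da 08 02 8f 11 is exactly B = 6 bytes: K' = 27 da 08 02 8f 11.
K' ⊕ ipad = 11 ec 3e 34 b9 27.  K' ⊕ opad = 7b 86 54 5e d3 4d.
Inner input = (K'⊕ipad) ∥ m = 11 ec 3e 34 b9 27 ∥ 0b 3c 2c 2e 5a.
Inner hash: sum = 17+236+62+52+185+39+11+60+44+46+90 = 842; mod 256 = 74 → 4a.
Outer input = (K'⊕opad) ∥ inner = 7b 86 54 5e d3 4d ∥ 4a.
Outer hash (tag): sum = 123+134+84+94+211+77+74 = 797; mod 256 = 29 → 1d.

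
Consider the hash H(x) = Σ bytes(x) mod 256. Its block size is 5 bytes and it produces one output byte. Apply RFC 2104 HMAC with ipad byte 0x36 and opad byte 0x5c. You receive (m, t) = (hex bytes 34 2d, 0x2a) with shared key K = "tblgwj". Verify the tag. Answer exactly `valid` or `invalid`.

Key "tblgwj" = 74 62 6c 67 77 6a is 6 bytes > B = 5, so hash it first: H(key) = 8a, then zero-pad to 5 bytes: K' = 8a 00 00 00 00.
K' ⊕ ipad = bc 36 36 36 36; K' ⊕ opad = d6 5c 5c 5c 5c.
Inner hash: sum = 188+54+54+54+54+52+45 = 501; mod 256 = 245 → f5.
Outer hash (recomputed tag): sum = 214+92+92+92+92+245 = 827; mod 256 = 59 → 3b.
Recomputed tag = 3b; claimed = 2a → mismatch.

invalid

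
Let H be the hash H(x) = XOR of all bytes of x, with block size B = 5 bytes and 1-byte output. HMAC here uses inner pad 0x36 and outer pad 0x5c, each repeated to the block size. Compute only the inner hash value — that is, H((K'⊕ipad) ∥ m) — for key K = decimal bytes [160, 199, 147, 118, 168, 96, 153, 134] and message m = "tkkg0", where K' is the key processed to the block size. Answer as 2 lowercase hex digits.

40

Key decimal bytes [160, 199, 147, 118, 168, 96, 153, 134] = a0 c7 93 76 a8 60 99 86 is 8 bytes > B = 5, so hash it first: H(key) = 55, then zero-pad to 5 bytes: K' = 55 00 00 00 00.
K' ⊕ ipad = 63 36 36 36 36.
Inner input = 63 36 36 36 36 ∥ 74 6b 6b 67 30.
Inner hash: XOR 63⊕36⊕36⊕36⊕36⊕74⊕6b⊕6b⊕67⊕30 = 40.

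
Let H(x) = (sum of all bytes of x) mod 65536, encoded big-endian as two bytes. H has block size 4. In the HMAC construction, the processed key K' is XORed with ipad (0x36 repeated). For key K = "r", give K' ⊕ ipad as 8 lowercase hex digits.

Key "r" = 72 is 1 byte ≤ B = 4; zero-pad to 4 bytes: K' = 72 00 00 00.
XOR each byte with 0x36: 72⊕36=44, 00⊕36=36, 00⊕36=36, 00⊕36=36.

44363636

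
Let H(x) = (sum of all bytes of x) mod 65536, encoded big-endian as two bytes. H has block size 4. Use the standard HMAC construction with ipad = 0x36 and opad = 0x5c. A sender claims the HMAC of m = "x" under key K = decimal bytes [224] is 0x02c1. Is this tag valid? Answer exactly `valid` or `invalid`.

valid

Key decimal bytes [224] = e0 is 1 byte ≤ B = 4; zero-pad to 4 bytes: K' = e0 00 00 00.
K' ⊕ ipad = d6 36 36 36; K' ⊕ opad = bc 5c 5c 5c.
Inner hash: sum = 214+54+54+54+120 = 496 → 01 f0.
Outer hash (recomputed tag): sum = 188+92+92+92+1+240 = 705 → 02 c1.
Recomputed tag = 02c1; claimed = 02c1 → match.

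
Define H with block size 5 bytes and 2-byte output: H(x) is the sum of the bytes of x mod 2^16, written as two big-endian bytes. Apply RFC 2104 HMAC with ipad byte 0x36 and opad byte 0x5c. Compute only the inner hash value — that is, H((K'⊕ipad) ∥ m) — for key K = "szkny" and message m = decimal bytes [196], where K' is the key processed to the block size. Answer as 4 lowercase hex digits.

0259

Key "szkny" = 73 7a 6b 6e 79 is exactly B = 5 bytes: K' = 73 7a 6b 6e 79.
K' ⊕ ipad = 45 4c 5d 58 4f.
Inner input = 45 4c 5d 58 4f ∥ c4.
Inner hash: sum = 69+76+93+88+79+196 = 601 → 02 59.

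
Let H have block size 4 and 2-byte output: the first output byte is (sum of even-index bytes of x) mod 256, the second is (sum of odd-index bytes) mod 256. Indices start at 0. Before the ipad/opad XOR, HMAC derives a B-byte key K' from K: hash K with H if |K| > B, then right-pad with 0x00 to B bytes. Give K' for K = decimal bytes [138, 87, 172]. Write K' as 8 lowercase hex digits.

Key decimal bytes [138, 87, 172] = 8a 57 ac is 3 bytes ≤ B = 4; zero-pad to 4 bytes: K' = 8a 57 ac 00.

8a57ac00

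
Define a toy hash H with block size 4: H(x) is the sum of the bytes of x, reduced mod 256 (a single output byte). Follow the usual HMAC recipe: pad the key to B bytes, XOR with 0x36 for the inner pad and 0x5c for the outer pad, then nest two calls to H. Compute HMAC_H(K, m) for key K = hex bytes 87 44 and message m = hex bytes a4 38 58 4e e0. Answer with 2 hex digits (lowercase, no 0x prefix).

9c

Key hex bytes 87 44 is 2 bytes ≤ B = 4; zero-pad to 4 bytes: K' = 87 44 00 00.
K' ⊕ ipad = b1 72 36 36.  K' ⊕ opad = db 18 5c 5c.
Inner input = (K'⊕ipad) ∥ m = b1 72 36 36 ∥ a4 38 58 4e e0.
Inner hash: sum = 177+114+54+54+164+56+88+78+224 = 1009; mod 256 = 241 → f1.
Outer input = (K'⊕opad) ∥ inner = db 18 5c 5c ∥ f1.
Outer hash (tag): sum = 219+24+92+92+241 = 668; mod 256 = 156 → 9c.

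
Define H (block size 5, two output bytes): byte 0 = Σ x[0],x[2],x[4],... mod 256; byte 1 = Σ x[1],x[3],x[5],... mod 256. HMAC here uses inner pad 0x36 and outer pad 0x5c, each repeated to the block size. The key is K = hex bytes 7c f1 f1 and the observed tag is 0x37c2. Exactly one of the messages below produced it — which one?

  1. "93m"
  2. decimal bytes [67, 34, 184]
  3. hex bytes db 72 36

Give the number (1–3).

Key hex bytes 7c f1 f1 is 3 bytes ≤ B = 5; zero-pad to 5 bytes: K' = 7c f1 f1 00 00.
K' ⊕ ipad = 4a c7 c7 36 36; K' ⊕ opad = 20 ad ad 5c 5c.
m1: inner = H(4a c7 c7 36 36 39 33 6d) = 7a a3; tag = H(20 ad ad 5c 5c 7a a3) = cc83
m2: inner = H(4a c7 c7 36 36 43 22 b8) = 69 f8; tag = H(20 ad ad 5c 5c 69 f8) = 2172
m3: inner = H(4a c7 c7 36 36 db 72 36) = b9 0e; tag = H(20 ad ad 5c 5c b9 0e) = 37c2 ← matches

3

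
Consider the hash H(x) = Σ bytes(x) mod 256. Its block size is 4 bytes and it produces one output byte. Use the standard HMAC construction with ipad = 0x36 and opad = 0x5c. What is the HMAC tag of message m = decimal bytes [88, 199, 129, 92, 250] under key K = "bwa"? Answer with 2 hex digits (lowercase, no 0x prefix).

1a

Key "bwa" = 62 77 61 is 3 bytes ≤ B = 4; zero-pad to 4 bytes: K' = 62 77 61 00.
K' ⊕ ipad = 54 41 57 36.  K' ⊕ opad = 3e 2b 3d 5c.
Inner input = (K'⊕ipad) ∥ m = 54 41 57 36 ∥ 58 c7 81 5c fa.
Inner hash: sum = 84+65+87+54+88+199+129+92+250 = 1048; mod 256 = 24 → 18.
Outer input = (K'⊕opad) ∥ inner = 3e 2b 3d 5c ∥ 18.
Outer hash (tag): sum = 62+43+61+92+24 = 282; mod 256 = 26 → 1a.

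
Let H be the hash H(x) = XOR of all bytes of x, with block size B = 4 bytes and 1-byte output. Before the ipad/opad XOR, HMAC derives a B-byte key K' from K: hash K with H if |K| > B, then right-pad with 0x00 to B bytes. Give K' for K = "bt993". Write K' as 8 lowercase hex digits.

25000000

|K| = 5 > B = 4, so first hash the key.
H(K): XOR 62⊕74⊕39⊕39⊕33 = 25.
Zero-pad H(K) = 25 to 4 bytes: K' = 25 00 00 00.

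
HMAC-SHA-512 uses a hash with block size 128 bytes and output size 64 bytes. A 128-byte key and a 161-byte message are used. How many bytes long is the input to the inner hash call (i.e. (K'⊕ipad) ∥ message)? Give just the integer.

289

Key is 128 ≤ 128 bytes, zero-padded: |K'| = 128.
Inner input = (K'⊕ipad) ∥ m → 128 + 161 = 289 bytes.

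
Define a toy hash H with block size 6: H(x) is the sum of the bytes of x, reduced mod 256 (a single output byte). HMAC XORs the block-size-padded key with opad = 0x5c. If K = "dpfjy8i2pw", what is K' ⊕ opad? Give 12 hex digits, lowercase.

8b5c5c5c5c5c

Key "dpfjy8i2pw" = 64 70 66 6a 79 38 69 32 70 77 is 10 bytes > B = 6, so hash it first: H(key) = d7, then zero-pad to 6 bytes: K' = d7 00 00 00 00 00.
XOR each byte with 0x5c: d7⊕5c=8b, 00⊕5c=5c, 00⊕5c=5c, 00⊕5c=5c, 00⊕5c=5c, 00⊕5c=5c.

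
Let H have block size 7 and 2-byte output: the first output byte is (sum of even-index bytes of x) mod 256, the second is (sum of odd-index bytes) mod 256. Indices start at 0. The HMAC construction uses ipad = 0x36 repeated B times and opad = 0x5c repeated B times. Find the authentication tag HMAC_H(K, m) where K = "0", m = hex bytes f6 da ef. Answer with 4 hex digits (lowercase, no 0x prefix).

Key "0" = 30 is 1 byte ≤ B = 7; zero-pad to 7 bytes: K' = 30 00 00 00 00 00 00.
K' ⊕ ipad = 06 36 36 36 36 36 36.  K' ⊕ opad = 6c 5c 5c 5c 5c 5c 5c.
Inner input = (K'⊕ipad) ∥ m = 06 36 36 36 36 36 36 ∥ f6 da ef.
Inner hash: even-index sum = 386 mod 256 = 130; odd-index sum = 647 mod 256 = 135 → 82 87.
Outer input = (K'⊕opad) ∥ inner = 6c 5c 5c 5c 5c 5c 5c ∥ 82 87.
Outer hash (tag): even-index sum = 519 mod 256 = 7; odd-index sum = 406 mod 256 = 150 → 07 96.

0796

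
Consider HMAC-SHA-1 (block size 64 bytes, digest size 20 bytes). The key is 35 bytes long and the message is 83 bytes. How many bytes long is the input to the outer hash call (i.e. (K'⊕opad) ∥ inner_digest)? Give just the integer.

Key is 35 ≤ 64 bytes, zero-padded: |K'| = 64.
Outer input = (K'⊕opad) ∥ H(inner) → 64 + 20 = 84 bytes.

84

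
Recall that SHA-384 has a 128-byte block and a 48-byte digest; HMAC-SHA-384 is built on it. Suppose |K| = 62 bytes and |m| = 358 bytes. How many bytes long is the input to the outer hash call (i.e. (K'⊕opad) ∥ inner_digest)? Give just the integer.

Key is 62 ≤ 128 bytes, zero-padded: |K'| = 128.
Outer input = (K'⊕opad) ∥ H(inner) → 128 + 48 = 176 bytes.

176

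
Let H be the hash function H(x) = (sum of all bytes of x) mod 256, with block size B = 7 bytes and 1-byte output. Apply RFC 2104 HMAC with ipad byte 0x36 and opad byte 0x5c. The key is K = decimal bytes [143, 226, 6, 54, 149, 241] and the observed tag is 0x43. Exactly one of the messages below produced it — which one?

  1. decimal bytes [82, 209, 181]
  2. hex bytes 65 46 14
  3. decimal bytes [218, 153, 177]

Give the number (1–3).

Key decimal bytes [143, 226, 6, 54, 149, 241] = 8f e2 06 36 95 f1 is 6 bytes ≤ B = 7; zero-pad to 7 bytes: K' = 8f e2 06 36 95 f1 00.
K' ⊕ ipad = b9 d4 30 00 a3 c7 36; K' ⊕ opad = d3 be 5a 6a c9 ad 5c.
m1: inner = H(b9 d4 30 00 a3 c7 36 52 d1 b5) = 35; tag = H(d3 be 5a 6a c9 ad 5c 35) = 5c
m2: inner = H(b9 d4 30 00 a3 c7 36 65 46 14) = 1c; tag = H(d3 be 5a 6a c9 ad 5c 1c) = 43 ← matches
m3: inner = H(b9 d4 30 00 a3 c7 36 da 99 b1) = 81; tag = H(d3 be 5a 6a c9 ad 5c 81) = a8

2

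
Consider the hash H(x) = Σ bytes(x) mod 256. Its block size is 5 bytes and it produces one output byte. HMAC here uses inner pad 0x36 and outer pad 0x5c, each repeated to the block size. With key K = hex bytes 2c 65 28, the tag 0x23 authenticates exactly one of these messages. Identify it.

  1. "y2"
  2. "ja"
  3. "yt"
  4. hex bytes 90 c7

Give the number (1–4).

4

Key hex bytes 2c 65 28 is 3 bytes ≤ B = 5; zero-pad to 5 bytes: K' = 2c 65 28 00 00.
K' ⊕ ipad = 1a 53 1e 36 36; K' ⊕ opad = 70 39 74 5c 5c.
m1: inner = H(1a 53 1e 36 36 79 32) = a2; tag = H(70 39 74 5c 5c a2) = 77
m2: inner = H(1a 53 1e 36 36 6a 61) = c2; tag = H(70 39 74 5c 5c c2) = 97
m3: inner = H(1a 53 1e 36 36 79 74) = e4; tag = H(70 39 74 5c 5c e4) = b9
m4: inner = H(1a 53 1e 36 36 90 c7) = 4e; tag = H(70 39 74 5c 5c 4e) = 23 ← matches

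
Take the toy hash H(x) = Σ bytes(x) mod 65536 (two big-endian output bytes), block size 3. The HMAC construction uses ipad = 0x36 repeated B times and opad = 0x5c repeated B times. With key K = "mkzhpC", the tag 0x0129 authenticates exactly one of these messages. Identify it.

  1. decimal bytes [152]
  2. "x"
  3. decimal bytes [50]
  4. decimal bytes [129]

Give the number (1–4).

Key "mkzhpC" = 6d 6b 7a 68 70 43 is 6 bytes > B = 3, so hash it first: H(key) = 02 6d, then zero-pad to 3 bytes: K' = 02 6d 00.
K' ⊕ ipad = 34 5b 36; K' ⊕ opad = 5e 31 5c.
m1: inner = H(34 5b 36 98) = 01 5d; tag = H(5e 31 5c 01 5d) = 0149
m2: inner = H(34 5b 36 78) = 01 3d; tag = H(5e 31 5c 01 3d) = 0129 ← matches
m3: inner = H(34 5b 36 32) = 00 f7; tag = H(5e 31 5c 00 f7) = 01e2
m4: inner = H(34 5b 36 81) = 01 46; tag = H(5e 31 5c 01 46) = 0132

2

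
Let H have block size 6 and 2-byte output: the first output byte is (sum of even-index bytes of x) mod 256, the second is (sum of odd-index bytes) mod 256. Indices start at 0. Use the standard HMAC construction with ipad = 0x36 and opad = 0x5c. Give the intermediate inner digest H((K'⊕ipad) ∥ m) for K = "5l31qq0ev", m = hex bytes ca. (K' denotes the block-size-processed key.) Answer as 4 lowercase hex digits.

7fb1

Key "5l31qq0ev" = 35 6c 33 31 71 71 30 65 76 is 9 bytes > B = 6, so hash it first: H(key) = 7f 73, then zero-pad to 6 bytes: K' = 7f 73 00 00 00 00.
K' ⊕ ipad = 49 45 36 36 36 36.
Inner input = 49 45 36 36 36 36 ∥ ca.
Inner hash: even-index sum = 383 mod 256 = 127; odd-index sum = 177 mod 256 = 177 → 7f b1.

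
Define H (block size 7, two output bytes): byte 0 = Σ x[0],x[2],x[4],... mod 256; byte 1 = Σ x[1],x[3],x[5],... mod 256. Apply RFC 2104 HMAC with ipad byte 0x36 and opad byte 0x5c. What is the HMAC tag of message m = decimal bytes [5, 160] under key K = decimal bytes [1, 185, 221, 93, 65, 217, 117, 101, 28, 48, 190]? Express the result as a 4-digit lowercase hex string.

Key decimal bytes [1, 185, 221, 93, 65, 217, 117, 101, 28, 48, 190] = 01 b9 dd 5d 41 d9 75 65 1c 30 be is 11 bytes > B = 7, so hash it first: H(key) = 6e 84, then zero-pad to 7 bytes: K' = 6e 84 00 00 00 00 00.
K' ⊕ ipad = 58 b2 36 36 36 36 36.  K' ⊕ opad = 32 d8 5c 5c 5c 5c 5c.
Inner input = (K'⊕ipad) ∥ m = 58 b2 36 36 36 36 36 ∥ 05 a0.
Inner hash: even-index sum = 410 mod 256 = 154; odd-index sum = 291 mod 256 = 35 → 9a 23.
Outer input = (K'⊕opad) ∥ inner = 32 d8 5c 5c 5c 5c 5c ∥ 9a 23.
Outer hash (tag): even-index sum = 361 mod 256 = 105; odd-index sum = 554 mod 256 = 42 → 69 2a.

692a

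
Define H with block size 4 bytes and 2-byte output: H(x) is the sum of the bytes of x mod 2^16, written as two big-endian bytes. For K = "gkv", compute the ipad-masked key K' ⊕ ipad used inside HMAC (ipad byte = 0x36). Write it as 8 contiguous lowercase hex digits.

Key "gkv" = 67 6b 76 is 3 bytes ≤ B = 4; zero-pad to 4 bytes: K' = 67 6b 76 00.
XOR each byte with 0x36: 67⊕36=51, 6b⊕36=5d, 76⊕36=40, 00⊕36=36.

515d4036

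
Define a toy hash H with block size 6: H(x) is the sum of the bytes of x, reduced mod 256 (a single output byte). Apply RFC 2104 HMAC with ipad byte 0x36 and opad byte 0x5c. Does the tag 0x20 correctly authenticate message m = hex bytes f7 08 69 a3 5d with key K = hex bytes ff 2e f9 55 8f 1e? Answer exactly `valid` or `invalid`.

Key hex bytes ff 2e f9 55 8f 1e is exactly B = 6 bytes: K' = ff 2e f9 55 8f 1e.
K' ⊕ ipad = c9 18 cf 63 b9 28; K' ⊕ opad = a3 72 a5 09 d3 42.
Inner hash: sum = 201+24+207+99+185+40+247+8+105+163+93 = 1372; mod 256 = 92 → 5c.
Outer hash (recomputed tag): sum = 163+114+165+9+211+66+92 = 820; mod 256 = 52 → 34.
Recomputed tag = 34; claimed = 20 → mismatch.

invalid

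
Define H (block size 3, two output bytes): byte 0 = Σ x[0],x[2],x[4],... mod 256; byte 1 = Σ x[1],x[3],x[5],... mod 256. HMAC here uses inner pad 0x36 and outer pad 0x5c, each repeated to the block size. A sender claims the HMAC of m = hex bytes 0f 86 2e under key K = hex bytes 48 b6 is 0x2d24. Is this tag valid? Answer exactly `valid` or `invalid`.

valid

Key hex bytes 48 b6 is 2 bytes ≤ B = 3; zero-pad to 3 bytes: K' = 48 b6 00.
K' ⊕ ipad = 7e 80 36; K' ⊕ opad = 14 ea 5c.
Inner hash: even-index sum = 314 mod 256 = 58; odd-index sum = 189 mod 256 = 189 → 3a bd.
Outer hash (recomputed tag): even-index sum = 301 mod 256 = 45; odd-index sum = 292 mod 256 = 36 → 2d 24.
Recomputed tag = 2d24; claimed = 2d24 → match.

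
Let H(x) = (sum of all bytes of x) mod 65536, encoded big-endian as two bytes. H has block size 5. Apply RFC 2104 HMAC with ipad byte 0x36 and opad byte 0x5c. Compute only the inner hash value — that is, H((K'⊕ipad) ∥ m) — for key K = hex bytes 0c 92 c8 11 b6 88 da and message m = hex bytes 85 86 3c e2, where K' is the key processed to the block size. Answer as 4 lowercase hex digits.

Key hex bytes 0c 92 c8 11 b6 88 da is 7 bytes > B = 5, so hash it first: H(key) = 03 8f, then zero-pad to 5 bytes: K' = 03 8f 00 00 00.
K' ⊕ ipad = 35 b9 36 36 36.
Inner input = 35 b9 36 36 36 ∥ 85 86 3c e2.
Inner hash: sum = 53+185+54+54+54+133+134+60+226 = 953 → 03 b9.

03b9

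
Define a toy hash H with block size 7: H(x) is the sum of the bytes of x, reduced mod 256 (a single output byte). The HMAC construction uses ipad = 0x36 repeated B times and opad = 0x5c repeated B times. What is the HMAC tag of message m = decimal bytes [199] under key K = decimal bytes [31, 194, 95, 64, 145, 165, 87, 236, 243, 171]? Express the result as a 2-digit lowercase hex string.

9f

Key decimal bytes [31, 194, 95, 64, 145, 165, 87, 236, 243, 171] = 1f c2 5f 40 91 a5 57 ec f3 ab is 10 bytes > B = 7, so hash it first: H(key) = 97, then zero-pad to 7 bytes: K' = 97 00 00 00 00 00 00.
K' ⊕ ipad = a1 36 36 36 36 36 36.  K' ⊕ opad = cb 5c 5c 5c 5c 5c 5c.
Inner input = (K'⊕ipad) ∥ m = a1 36 36 36 36 36 36 ∥ c7.
Inner hash: sum = 161+54+54+54+54+54+54+199 = 684; mod 256 = 172 → ac.
Outer input = (K'⊕opad) ∥ inner = cb 5c 5c 5c 5c 5c 5c ∥ ac.
Outer hash (tag): sum = 203+92+92+92+92+92+92+172 = 927; mod 256 = 159 → 9f.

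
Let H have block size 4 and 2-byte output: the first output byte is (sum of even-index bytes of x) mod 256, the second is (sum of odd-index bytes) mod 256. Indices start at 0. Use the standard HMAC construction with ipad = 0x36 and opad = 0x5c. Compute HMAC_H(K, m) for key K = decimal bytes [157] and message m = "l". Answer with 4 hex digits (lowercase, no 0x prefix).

Key decimal bytes [157] = 9d is 1 byte ≤ B = 4; zero-pad to 4 bytes: K' = 9d 00 00 00.
K' ⊕ ipad = ab 36 36 36.  K' ⊕ opad = c1 5c 5c 5c.
Inner input = (K'⊕ipad) ∥ m = ab 36 36 36 ∥ 6c.
Inner hash: even-index sum = 333 mod 256 = 77; odd-index sum = 108 mod 256 = 108 → 4d 6c.
Outer input = (K'⊕opad) ∥ inner = c1 5c 5c 5c ∥ 4d 6c.
Outer hash (tag): even-index sum = 362 mod 256 = 106; odd-index sum = 292 mod 256 = 36 → 6a 24.

6a24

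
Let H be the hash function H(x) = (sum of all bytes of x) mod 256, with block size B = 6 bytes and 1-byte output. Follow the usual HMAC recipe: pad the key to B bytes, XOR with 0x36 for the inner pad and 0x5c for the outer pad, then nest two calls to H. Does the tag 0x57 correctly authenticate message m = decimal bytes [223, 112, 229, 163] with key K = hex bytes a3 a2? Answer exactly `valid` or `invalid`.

Key hex bytes a3 a2 is 2 bytes ≤ B = 6; zero-pad to 6 bytes: K' = a3 a2 00 00 00 00.
K' ⊕ ipad = 95 94 36 36 36 36; K' ⊕ opad = ff fe 5c 5c 5c 5c.
Inner hash: sum = 149+148+54+54+54+54+223+112+229+163 = 1240; mod 256 = 216 → d8.
Outer hash (recomputed tag): sum = 255+254+92+92+92+92+216 = 1093; mod 256 = 69 → 45.
Recomputed tag = 45; claimed = 57 → mismatch.

invalid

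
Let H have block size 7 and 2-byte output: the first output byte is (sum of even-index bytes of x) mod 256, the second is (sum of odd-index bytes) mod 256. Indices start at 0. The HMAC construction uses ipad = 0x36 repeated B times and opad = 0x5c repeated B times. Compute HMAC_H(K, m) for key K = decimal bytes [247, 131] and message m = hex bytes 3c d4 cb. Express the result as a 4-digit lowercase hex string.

Key decimal bytes [247, 131] = f7 83 is 2 bytes ≤ B = 7; zero-pad to 7 bytes: K' = f7 83 00 00 00 00 00.
K' ⊕ ipad = c1 b5 36 36 36 36 36.  K' ⊕ opad = ab df 5c 5c 5c 5c 5c.
Inner input = (K'⊕ipad) ∥ m = c1 b5 36 36 36 36 36 ∥ 3c d4 cb.
Inner hash: even-index sum = 567 mod 256 = 55; odd-index sum = 552 mod 256 = 40 → 37 28.
Outer input = (K'⊕opad) ∥ inner = ab df 5c 5c 5c 5c 5c ∥ 37 28.
Outer hash (tag): even-index sum = 487 mod 256 = 231; odd-index sum = 462 mod 256 = 206 → e7 ce.

e7ce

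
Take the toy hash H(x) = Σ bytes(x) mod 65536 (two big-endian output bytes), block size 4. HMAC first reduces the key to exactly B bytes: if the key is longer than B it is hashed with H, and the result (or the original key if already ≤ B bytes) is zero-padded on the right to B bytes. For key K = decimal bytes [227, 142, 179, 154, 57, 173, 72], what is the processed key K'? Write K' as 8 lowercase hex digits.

|K| = 7 > B = 4, so first hash the key.
H(K): sum = 227+142+179+154+57+173+72 = 1004 → 03 ec.
Zero-pad H(K) = 03 ec to 4 bytes: K' = 03 ec 00 00.

03ec0000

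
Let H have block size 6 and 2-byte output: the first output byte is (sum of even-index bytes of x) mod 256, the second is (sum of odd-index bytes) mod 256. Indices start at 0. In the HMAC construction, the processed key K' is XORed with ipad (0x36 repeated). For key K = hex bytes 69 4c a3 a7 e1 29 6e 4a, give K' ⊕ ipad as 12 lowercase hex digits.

Key hex bytes 69 4c a3 a7 e1 29 6e 4a is 8 bytes > B = 6, so hash it first: H(key) = 5b 66, then zero-pad to 6 bytes: K' = 5b 66 00 00 00 00.
XOR each byte with 0x36: 5b⊕36=6d, 66⊕36=50, 00⊕36=36, 00⊕36=36, 00⊕36=36, 00⊕36=36.

6d5036363636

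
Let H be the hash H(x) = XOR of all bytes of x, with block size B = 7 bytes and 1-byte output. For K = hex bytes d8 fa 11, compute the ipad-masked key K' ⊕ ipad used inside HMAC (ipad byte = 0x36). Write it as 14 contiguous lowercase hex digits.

eecc2736363636

Key hex bytes d8 fa 11 is 3 bytes ≤ B = 7; zero-pad to 7 bytes: K' = d8 fa 11 00 00 00 00.
XOR each byte with 0x36: d8⊕36=ee, fa⊕36=cc, 11⊕36=27, 00⊕36=36, 00⊕36=36, 00⊕36=36, 00⊕36=36.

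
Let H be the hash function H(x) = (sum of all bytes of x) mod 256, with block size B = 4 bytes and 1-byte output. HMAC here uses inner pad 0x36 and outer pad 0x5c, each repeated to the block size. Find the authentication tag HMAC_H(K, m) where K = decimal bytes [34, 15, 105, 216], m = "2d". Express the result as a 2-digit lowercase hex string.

Key decimal bytes [34, 15, 105, 216] = 22 0f 69 d8 is exactly B = 4 bytes: K' = 22 0f 69 d8.
K' ⊕ ipad = 14 39 5f ee.  K' ⊕ opad = 7e 53 35 84.
Inner input = (K'⊕ipad) ∥ m = 14 39 5f ee ∥ 32 64.
Inner hash: sum = 20+57+95+238+50+100 = 560; mod 256 = 48 → 30.
Outer input = (K'⊕opad) ∥ inner = 7e 53 35 84 ∥ 30.
Outer hash (tag): sum = 126+83+53+132+48 = 442; mod 256 = 186 → ba.

ba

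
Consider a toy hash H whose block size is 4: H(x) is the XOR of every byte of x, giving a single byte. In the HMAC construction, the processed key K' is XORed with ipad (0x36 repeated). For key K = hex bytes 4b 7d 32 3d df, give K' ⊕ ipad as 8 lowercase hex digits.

d0363636

Key hex bytes 4b 7d 32 3d df is 5 bytes > B = 4, so hash it first: H(key) = e6, then zero-pad to 4 bytes: K' = e6 00 00 00.
XOR each byte with 0x36: e6⊕36=d0, 00⊕36=36, 00⊕36=36, 00⊕36=36.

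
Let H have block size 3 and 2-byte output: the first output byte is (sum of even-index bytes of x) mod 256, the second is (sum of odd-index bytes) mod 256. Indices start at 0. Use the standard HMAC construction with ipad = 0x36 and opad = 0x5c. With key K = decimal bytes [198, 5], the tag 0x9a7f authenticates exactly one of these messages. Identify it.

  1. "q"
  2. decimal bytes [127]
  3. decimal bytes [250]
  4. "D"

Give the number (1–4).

Key decimal bytes [198, 5] = c6 05 is 2 bytes ≤ B = 3; zero-pad to 3 bytes: K' = c6 05 00.
K' ⊕ ipad = f0 33 36; K' ⊕ opad = 9a 59 5c.
m1: inner = H(f0 33 36 71) = 26 a4; tag = H(9a 59 5c 26 a4) = 9a7f ← matches
m2: inner = H(f0 33 36 7f) = 26 b2; tag = H(9a 59 5c 26 b2) = a87f
m3: inner = H(f0 33 36 fa) = 26 2d; tag = H(9a 59 5c 26 2d) = 237f
m4: inner = H(f0 33 36 44) = 26 77; tag = H(9a 59 5c 26 77) = 6d7f

1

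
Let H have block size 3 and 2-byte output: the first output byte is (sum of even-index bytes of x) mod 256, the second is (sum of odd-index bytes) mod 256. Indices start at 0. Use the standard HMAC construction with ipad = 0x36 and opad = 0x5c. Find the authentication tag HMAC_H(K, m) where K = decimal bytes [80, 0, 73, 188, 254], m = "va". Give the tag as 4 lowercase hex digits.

Key decimal bytes [80, 0, 73, 188, 254] = 50 00 49 bc fe is 5 bytes > B = 3, so hash it first: H(key) = 97 bc, then zero-pad to 3 bytes: K' = 97 bc 00.
K' ⊕ ipad = a1 8a 36.  K' ⊕ opad = cb e0 5c.
Inner input = (K'⊕ipad) ∥ m = a1 8a 36 ∥ 76 61.
Inner hash: even-index sum = 312 mod 256 = 56; odd-index sum = 256 mod 256 = 0 → 38 00.
Outer input = (K'⊕opad) ∥ inner = cb e0 5c ∥ 38 00.
Outer hash (tag): even-index sum = 295 mod 256 = 39; odd-index sum = 280 mod 256 = 24 → 27 18.

2718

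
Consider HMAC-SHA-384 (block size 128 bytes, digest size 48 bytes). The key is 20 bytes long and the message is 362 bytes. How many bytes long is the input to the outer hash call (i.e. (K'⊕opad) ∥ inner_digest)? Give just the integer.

176

Key is 20 ≤ 128 bytes, zero-padded: |K'| = 128.
Outer input = (K'⊕opad) ∥ H(inner) → 128 + 48 = 176 bytes.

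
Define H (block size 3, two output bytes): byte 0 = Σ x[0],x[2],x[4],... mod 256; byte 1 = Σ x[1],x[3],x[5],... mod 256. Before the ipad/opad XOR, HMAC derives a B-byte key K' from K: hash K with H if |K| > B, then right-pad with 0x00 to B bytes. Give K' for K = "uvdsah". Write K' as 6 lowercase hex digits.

|K| = 6 > B = 3, so first hash the key.
H(K): even-index sum = 314 mod 256 = 58; odd-index sum = 337 mod 256 = 81 → 3a 51.
Zero-pad H(K) = 3a 51 to 3 bytes: K' = 3a 51 00.

3a5100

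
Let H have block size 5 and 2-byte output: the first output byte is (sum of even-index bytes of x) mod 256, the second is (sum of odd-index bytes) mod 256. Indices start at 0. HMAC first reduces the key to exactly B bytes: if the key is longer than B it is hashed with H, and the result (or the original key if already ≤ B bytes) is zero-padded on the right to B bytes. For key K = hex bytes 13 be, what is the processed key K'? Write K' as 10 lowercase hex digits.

13be000000

Key hex bytes 13 be is 2 bytes ≤ B = 5; zero-pad to 5 bytes: K' = 13 be 00 00 00.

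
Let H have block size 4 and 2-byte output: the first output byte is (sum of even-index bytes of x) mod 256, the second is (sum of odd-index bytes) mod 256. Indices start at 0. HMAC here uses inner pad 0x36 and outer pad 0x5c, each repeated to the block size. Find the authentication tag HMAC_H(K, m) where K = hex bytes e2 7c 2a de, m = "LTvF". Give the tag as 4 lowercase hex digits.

e66e

Key hex bytes e2 7c 2a de is exactly B = 4 bytes: K' = e2 7c 2a de.
K' ⊕ ipad = d4 4a 1c e8.  K' ⊕ opad = be 20 76 82.
Inner input = (K'⊕ipad) ∥ m = d4 4a 1c e8 ∥ 4c 54 76 46.
Inner hash: even-index sum = 434 mod 256 = 178; odd-index sum = 460 mod 256 = 204 → b2 cc.
Outer input = (K'⊕opad) ∥ inner = be 20 76 82 ∥ b2 cc.
Outer hash (tag): even-index sum = 486 mod 256 = 230; odd-index sum = 366 mod 256 = 110 → e6 6e.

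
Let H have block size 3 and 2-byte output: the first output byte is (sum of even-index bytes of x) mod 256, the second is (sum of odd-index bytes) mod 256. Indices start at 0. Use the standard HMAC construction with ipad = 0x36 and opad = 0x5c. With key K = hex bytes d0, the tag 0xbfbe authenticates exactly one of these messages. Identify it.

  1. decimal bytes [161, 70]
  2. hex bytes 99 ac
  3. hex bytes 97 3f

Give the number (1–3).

1

Key hex bytes d0 is 1 byte ≤ B = 3; zero-pad to 3 bytes: K' = d0 00 00.
K' ⊕ ipad = e6 36 36; K' ⊕ opad = 8c 5c 5c.
m1: inner = H(e6 36 36 a1 46) = 62 d7; tag = H(8c 5c 5c 62 d7) = bfbe ← matches
m2: inner = H(e6 36 36 99 ac) = c8 cf; tag = H(8c 5c 5c c8 cf) = b724
m3: inner = H(e6 36 36 97 3f) = 5b cd; tag = H(8c 5c 5c 5b cd) = b5b7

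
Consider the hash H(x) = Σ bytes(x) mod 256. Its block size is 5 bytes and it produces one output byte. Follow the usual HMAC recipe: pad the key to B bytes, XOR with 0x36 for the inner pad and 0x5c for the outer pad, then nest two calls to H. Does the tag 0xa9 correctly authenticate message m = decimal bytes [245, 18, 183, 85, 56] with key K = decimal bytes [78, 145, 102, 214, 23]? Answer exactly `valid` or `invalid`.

Key decimal bytes [78, 145, 102, 214, 23] = 4e 91 66 d6 17 is exactly B = 5 bytes: K' = 4e 91 66 d6 17.
K' ⊕ ipad = 78 a7 50 e0 21; K' ⊕ opad = 12 cd 3a 8a 4b.
Inner hash: sum = 120+167+80+224+33+245+18+183+85+56 = 1211; mod 256 = 187 → bb.
Outer hash (recomputed tag): sum = 18+205+58+138+75+187 = 681; mod 256 = 169 → a9.
Recomputed tag = a9; claimed = a9 → match.

valid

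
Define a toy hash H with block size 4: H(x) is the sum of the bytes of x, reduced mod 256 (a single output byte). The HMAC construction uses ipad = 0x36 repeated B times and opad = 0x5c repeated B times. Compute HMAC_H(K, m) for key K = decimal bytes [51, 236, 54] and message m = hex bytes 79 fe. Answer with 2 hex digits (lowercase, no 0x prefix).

Key decimal bytes [51, 236, 54] = 33 ec 36 is 3 bytes ≤ B = 4; zero-pad to 4 bytes: K' = 33 ec 36 00.
K' ⊕ ipad = 05 da 00 36.  K' ⊕ opad = 6f b0 6a 5c.
Inner input = (K'⊕ipad) ∥ m = 05 da 00 36 ∥ 79 fe.
Inner hash: sum = 5+218+0+54+121+254 = 652; mod 256 = 140 → 8c.
Outer input = (K'⊕opad) ∥ inner = 6f b0 6a 5c ∥ 8c.
Outer hash (tag): sum = 111+176+106+92+140 = 625; mod 256 = 113 → 71.

71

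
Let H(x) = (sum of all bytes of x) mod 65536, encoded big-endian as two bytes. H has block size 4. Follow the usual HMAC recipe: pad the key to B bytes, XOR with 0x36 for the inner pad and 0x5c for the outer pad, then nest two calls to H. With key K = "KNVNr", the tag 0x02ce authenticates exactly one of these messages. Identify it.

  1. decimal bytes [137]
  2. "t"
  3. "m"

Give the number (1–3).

Key "KNVNr" = 4b 4e 56 4e 72 is 5 bytes > B = 4, so hash it first: H(key) = 01 af, then zero-pad to 4 bytes: K' = 01 af 00 00.
K' ⊕ ipad = 37 99 36 36; K' ⊕ opad = 5d f3 5c 5c.
m1: inner = H(37 99 36 36 89) = 01 c5; tag = H(5d f3 5c 5c 01 c5) = 02ce ← matches
m2: inner = H(37 99 36 36 74) = 01 b0; tag = H(5d f3 5c 5c 01 b0) = 02b9
m3: inner = H(37 99 36 36 6d) = 01 a9; tag = H(5d f3 5c 5c 01 a9) = 02b2

1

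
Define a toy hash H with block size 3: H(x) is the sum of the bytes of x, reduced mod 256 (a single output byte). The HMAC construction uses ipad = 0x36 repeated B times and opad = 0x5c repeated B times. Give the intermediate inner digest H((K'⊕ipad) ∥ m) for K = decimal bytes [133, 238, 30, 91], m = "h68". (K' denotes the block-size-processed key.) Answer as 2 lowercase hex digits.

1c

Key decimal bytes [133, 238, 30, 91] = 85 ee 1e 5b is 4 bytes > B = 3, so hash it first: H(key) = ec, then zero-pad to 3 bytes: K' = ec 00 00.
K' ⊕ ipad = da 36 36.
Inner input = da 36 36 ∥ 68 36 38.
Inner hash: sum = 218+54+54+104+54+56 = 540; mod 256 = 28 → 1c.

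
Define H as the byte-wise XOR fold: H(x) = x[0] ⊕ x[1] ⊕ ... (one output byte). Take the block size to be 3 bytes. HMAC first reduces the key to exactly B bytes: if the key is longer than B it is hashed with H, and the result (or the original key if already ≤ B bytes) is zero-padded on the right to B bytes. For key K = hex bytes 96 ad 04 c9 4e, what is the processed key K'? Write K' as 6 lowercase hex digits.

b80000

|K| = 5 > B = 3, so first hash the key.
H(K): XOR 96⊕ad⊕04⊕c9⊕4e = b8.
Zero-pad H(K) = b8 to 3 bytes: K' = b8 00 00.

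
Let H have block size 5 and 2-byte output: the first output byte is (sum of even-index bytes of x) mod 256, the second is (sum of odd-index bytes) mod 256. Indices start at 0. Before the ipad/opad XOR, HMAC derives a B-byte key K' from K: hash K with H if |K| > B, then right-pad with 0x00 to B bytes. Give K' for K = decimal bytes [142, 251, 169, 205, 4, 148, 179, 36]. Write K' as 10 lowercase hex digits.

|K| = 8 > B = 5, so first hash the key.
H(K): even-index sum = 494 mod 256 = 238; odd-index sum = 640 mod 256 = 128 → ee 80.
Zero-pad H(K) = ee 80 to 5 bytes: K' = ee 80 00 00 00.

ee80000000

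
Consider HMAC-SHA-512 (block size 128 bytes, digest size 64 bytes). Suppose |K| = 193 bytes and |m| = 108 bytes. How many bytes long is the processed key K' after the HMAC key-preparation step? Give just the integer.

128

Key is 193 > 128 bytes, so it is hashed to 64 bytes then zero-padded to 128: |K'| = 128.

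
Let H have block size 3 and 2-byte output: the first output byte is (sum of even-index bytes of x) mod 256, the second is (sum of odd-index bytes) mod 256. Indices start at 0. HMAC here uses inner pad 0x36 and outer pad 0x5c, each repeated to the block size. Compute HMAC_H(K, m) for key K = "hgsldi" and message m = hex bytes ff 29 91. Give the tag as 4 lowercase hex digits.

59c8

Key "hgsldi" = 68 67 73 6c 64 69 is 6 bytes > B = 3, so hash it first: H(key) = 3f 3c, then zero-pad to 3 bytes: K' = 3f 3c 00.
K' ⊕ ipad = 09 0a 36.  K' ⊕ opad = 63 60 5c.
Inner input = (K'⊕ipad) ∥ m = 09 0a 36 ∥ ff 29 91.
Inner hash: even-index sum = 104 mod 256 = 104; odd-index sum = 410 mod 256 = 154 → 68 9a.
Outer input = (K'⊕opad) ∥ inner = 63 60 5c ∥ 68 9a.
Outer hash (tag): even-index sum = 345 mod 256 = 89; odd-index sum = 200 mod 256 = 200 → 59 c8.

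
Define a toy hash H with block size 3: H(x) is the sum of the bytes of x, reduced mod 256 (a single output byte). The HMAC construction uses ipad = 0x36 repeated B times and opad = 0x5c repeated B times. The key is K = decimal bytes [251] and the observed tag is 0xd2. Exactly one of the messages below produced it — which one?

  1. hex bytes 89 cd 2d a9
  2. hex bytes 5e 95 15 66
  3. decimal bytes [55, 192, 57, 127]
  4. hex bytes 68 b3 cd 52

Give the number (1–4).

Key decimal bytes [251] = fb is 1 byte ≤ B = 3; zero-pad to 3 bytes: K' = fb 00 00.
K' ⊕ ipad = cd 36 36; K' ⊕ opad = a7 5c 5c.
m1: inner = H(cd 36 36 89 cd 2d a9) = 65; tag = H(a7 5c 5c 65) = c4
m2: inner = H(cd 36 36 5e 95 15 66) = a7; tag = H(a7 5c 5c a7) = 06
m3: inner = H(cd 36 36 37 c0 39 7f) = e8; tag = H(a7 5c 5c e8) = 47
m4: inner = H(cd 36 36 68 b3 cd 52) = 73; tag = H(a7 5c 5c 73) = d2 ← matches

4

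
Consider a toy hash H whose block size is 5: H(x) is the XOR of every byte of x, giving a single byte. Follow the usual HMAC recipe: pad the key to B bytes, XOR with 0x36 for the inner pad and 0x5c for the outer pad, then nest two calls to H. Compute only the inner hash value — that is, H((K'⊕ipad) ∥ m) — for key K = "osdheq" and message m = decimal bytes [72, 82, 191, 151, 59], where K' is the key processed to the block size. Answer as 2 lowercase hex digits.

Key "osdheq" = 6f 73 64 68 65 71 is 6 bytes > B = 5, so hash it first: H(key) = 04, then zero-pad to 5 bytes: K' = 04 00 00 00 00.
K' ⊕ ipad = 32 36 36 36 36.
Inner input = 32 36 36 36 36 ∥ 48 52 bf 97 3b.
Inner hash: XOR 32⊕36⊕36⊕36⊕36⊕48⊕52⊕bf⊕97⊕3b = 3b.

3b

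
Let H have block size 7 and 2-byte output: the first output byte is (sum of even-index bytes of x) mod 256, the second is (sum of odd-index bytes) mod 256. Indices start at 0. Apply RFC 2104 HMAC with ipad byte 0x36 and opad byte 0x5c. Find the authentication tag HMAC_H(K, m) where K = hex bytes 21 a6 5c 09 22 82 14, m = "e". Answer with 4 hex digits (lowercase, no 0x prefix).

Key hex bytes 21 a6 5c 09 22 82 14 is exactly B = 7 bytes: K' = 21 a6 5c 09 22 82 14.
K' ⊕ ipad = 17 90 6a 3f 14 b4 22.  K' ⊕ opad = 7d fa 00 55 7e de 48.
Inner input = (K'⊕ipad) ∥ m = 17 90 6a 3f 14 b4 22 ∥ 65.
Inner hash: even-index sum = 183 mod 256 = 183; odd-index sum = 488 mod 256 = 232 → b7 e8.
Outer input = (K'⊕opad) ∥ inner = 7d fa 00 55 7e de 48 ∥ b7 e8.
Outer hash (tag): even-index sum = 555 mod 256 = 43; odd-index sum = 740 mod 256 = 228 → 2b e4.

2be4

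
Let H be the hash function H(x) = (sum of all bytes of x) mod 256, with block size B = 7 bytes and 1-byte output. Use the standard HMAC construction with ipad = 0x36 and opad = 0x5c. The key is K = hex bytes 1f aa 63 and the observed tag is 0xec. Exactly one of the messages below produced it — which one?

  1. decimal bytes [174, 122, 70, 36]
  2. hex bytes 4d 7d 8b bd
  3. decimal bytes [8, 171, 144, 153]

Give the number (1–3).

Key hex bytes 1f aa 63 is 3 bytes ≤ B = 7; zero-pad to 7 bytes: K' = 1f aa 63 00 00 00 00.
K' ⊕ ipad = 29 9c 55 36 36 36 36; K' ⊕ opad = 43 f6 3f 5c 5c 5c 5c.
m1: inner = H(29 9c 55 36 36 36 36 ae 7a 46 24) = 84; tag = H(43 f6 3f 5c 5c 5c 5c 84) = 6c
m2: inner = H(29 9c 55 36 36 36 36 4d 7d 8b bd) = 04; tag = H(43 f6 3f 5c 5c 5c 5c 04) = ec ← matches
m3: inner = H(29 9c 55 36 36 36 36 08 ab 90 99) = ce; tag = H(43 f6 3f 5c 5c 5c 5c ce) = b6

2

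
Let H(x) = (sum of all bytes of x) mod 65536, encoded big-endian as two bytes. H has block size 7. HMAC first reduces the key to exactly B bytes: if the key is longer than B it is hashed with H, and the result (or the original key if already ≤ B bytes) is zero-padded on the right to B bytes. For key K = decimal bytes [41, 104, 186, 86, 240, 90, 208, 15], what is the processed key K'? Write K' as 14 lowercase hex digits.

|K| = 8 > B = 7, so first hash the key.
H(K): sum = 41+104+186+86+240+90+208+15 = 970 → 03 ca.
Zero-pad H(K) = 03 ca to 7 bytes: K' = 03 ca 00 00 00 00 00.

03ca0000000000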